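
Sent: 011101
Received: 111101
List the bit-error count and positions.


XOR: 100000

1 error(s) at position(s): 0


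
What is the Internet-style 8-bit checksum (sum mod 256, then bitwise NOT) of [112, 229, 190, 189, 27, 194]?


Sum = 941 mod 256 = 173
Complement = 82

82


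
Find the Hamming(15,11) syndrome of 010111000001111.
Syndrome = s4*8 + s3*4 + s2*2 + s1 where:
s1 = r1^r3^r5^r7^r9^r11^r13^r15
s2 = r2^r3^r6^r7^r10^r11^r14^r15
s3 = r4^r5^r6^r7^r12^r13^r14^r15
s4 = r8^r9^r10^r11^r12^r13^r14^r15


s1=1, s2=0, s3=1, s4=0

Syndrome = 5 (error at position 5)


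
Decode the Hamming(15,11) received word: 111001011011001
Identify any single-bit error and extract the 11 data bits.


Syndrome = 15: error at position 15

Data: 10101011000 (corrected bit 15)


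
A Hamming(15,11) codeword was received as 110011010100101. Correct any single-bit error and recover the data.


Syndrome = 0: no error detected

Data: 01100100101 (no errors)


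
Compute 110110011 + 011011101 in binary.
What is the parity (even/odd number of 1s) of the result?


110110011 = 435
011011101 = 221
Sum = 656 = 1010010000
1s count = 3

odd parity (3 ones in 1010010000)


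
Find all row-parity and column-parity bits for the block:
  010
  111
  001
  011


Row parities: 1110
Column parities: 111

Row P: 1110, Col P: 111, Corner: 1


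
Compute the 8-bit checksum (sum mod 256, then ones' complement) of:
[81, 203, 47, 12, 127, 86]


Sum = 556 mod 256 = 44
Complement = 211

211


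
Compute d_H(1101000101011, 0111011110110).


XOR: 1010011011101
Count of 1s: 8

8


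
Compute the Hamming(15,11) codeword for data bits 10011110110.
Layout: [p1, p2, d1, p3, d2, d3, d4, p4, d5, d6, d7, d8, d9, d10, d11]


Parity bits: p1=1, p2=1, p3=1, p4=1

111100111110110


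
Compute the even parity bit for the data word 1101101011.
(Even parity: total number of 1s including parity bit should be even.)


Number of 1s in data: 7
Parity bit: 1

1


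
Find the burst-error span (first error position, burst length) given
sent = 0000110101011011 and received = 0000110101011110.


XOR: 0000000000000101

Burst at position 13, length 3


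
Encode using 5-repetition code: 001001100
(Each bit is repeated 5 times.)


Each bit -> 5 copies

000000000011111000000000011111111110000000000


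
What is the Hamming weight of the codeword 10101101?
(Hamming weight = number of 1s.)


Counting 1s in 10101101

5


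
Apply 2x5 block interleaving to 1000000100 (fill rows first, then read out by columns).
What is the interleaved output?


Matrix:
  10000
  00100
Read columns: 1000010000

1000010000


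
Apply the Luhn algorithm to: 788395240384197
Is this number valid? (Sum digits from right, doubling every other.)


Luhn sum = 87
87 mod 10 = 7

Invalid (Luhn sum mod 10 = 7)


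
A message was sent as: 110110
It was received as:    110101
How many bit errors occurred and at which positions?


XOR: 000011

2 error(s) at position(s): 4, 5


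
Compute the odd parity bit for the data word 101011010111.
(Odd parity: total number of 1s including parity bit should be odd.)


Number of 1s in data: 8
Parity bit: 1

1


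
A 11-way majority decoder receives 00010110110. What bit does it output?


Ones: 5 out of 11
Threshold: 6

0 (5/11 voted 1)


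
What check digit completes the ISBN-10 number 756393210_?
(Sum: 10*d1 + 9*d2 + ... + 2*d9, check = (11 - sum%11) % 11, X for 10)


Weighted sum: 264
264 mod 11 = 0

Check digit: 0


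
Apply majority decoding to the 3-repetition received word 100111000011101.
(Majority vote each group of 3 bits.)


Groups: 100, 111, 000, 011, 101
Majority votes: 01011

01011


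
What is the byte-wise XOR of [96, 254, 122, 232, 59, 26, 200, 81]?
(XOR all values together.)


XOR chain: 96 ^ 254 ^ 122 ^ 232 ^ 59 ^ 26 ^ 200 ^ 81 = 180

180


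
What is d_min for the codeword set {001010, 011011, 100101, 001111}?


Comparing all pairs, minimum distance: 2
Can detect 1 errors, correct 0 errors

2


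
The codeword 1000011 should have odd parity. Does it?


Number of 1s: 3

Yes, parity is correct (3 ones)


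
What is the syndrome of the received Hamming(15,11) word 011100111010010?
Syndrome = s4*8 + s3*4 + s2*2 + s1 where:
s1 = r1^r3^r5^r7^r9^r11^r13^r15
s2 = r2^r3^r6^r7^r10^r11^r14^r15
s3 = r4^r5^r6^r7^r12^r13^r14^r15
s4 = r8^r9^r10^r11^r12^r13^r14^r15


s1=0, s2=1, s3=1, s4=0

Syndrome = 6 (error at position 6)


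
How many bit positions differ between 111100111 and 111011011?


XOR: 000111100
Count of 1s: 4

4


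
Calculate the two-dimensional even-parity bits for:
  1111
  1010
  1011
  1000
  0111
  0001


Row parities: 001111
Column parities: 0000

Row P: 001111, Col P: 0000, Corner: 0


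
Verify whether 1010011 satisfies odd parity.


Number of 1s: 4

No, parity error (4 ones)


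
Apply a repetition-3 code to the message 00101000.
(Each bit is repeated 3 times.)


Each bit -> 3 copies

000000111000111000000000


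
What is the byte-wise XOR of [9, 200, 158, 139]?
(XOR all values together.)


XOR chain: 9 ^ 200 ^ 158 ^ 139 = 212

212


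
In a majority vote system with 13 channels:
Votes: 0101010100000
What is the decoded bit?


Ones: 4 out of 13
Threshold: 7

0 (4/13 voted 1)


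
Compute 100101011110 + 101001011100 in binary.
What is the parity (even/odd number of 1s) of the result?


100101011110 = 2398
101001011100 = 2652
Sum = 5050 = 1001110111010
1s count = 8

even parity (8 ones in 1001110111010)


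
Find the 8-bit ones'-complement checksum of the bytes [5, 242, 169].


Sum = 416 mod 256 = 160
Complement = 95

95


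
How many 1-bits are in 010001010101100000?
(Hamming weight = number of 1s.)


Counting 1s in 010001010101100000

6


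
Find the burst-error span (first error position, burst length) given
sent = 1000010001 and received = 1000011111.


XOR: 0000001110

Burst at position 6, length 3


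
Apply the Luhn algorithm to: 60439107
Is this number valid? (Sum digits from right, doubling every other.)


Luhn sum = 31
31 mod 10 = 1

Invalid (Luhn sum mod 10 = 1)


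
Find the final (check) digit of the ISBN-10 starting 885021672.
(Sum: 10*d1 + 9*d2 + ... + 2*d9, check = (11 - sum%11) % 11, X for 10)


Weighted sum: 258
258 mod 11 = 5

Check digit: 6


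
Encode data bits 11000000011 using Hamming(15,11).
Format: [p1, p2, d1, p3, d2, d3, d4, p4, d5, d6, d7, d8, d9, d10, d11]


Parity bits: p1=1, p2=1, p3=1, p4=0

111110000000011


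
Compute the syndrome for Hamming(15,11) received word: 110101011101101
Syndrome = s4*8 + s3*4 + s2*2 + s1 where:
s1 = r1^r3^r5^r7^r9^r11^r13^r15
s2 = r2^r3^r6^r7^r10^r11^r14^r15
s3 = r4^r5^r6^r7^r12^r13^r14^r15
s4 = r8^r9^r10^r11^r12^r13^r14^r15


s1=0, s2=0, s3=1, s4=0

Syndrome = 4 (error at position 4)


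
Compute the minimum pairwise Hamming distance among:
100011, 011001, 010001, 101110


Comparing all pairs, minimum distance: 1
Can detect 0 errors, correct 0 errors

1


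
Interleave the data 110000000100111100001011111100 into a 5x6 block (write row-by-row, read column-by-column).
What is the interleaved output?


Matrix:
  110000
  000100
  111100
  001011
  111100
Read columns: 101011010100111011010001000010

101011010100111011010001000010


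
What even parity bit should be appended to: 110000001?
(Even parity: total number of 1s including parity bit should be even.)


Number of 1s in data: 3
Parity bit: 1

1


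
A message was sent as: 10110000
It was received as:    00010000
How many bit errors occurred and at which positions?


XOR: 10100000

2 error(s) at position(s): 0, 2


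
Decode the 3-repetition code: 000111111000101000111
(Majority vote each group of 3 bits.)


Groups: 000, 111, 111, 000, 101, 000, 111
Majority votes: 0110101

0110101


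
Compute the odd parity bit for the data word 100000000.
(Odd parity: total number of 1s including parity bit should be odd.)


Number of 1s in data: 1
Parity bit: 0

0


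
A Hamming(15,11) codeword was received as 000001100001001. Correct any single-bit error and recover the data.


Syndrome = 2: error at position 2

Data: 00110001001 (corrected bit 2)


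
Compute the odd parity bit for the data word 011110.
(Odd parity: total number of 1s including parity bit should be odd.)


Number of 1s in data: 4
Parity bit: 1

1


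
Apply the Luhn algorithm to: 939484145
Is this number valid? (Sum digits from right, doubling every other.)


Luhn sum = 62
62 mod 10 = 2

Invalid (Luhn sum mod 10 = 2)


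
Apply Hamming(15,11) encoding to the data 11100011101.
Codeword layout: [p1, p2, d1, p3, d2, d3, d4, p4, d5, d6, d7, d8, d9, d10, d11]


Parity bits: p1=1, p2=0, p3=1, p4=0

101111000011101


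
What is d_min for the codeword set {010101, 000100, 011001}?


Comparing all pairs, minimum distance: 2
Can detect 1 errors, correct 0 errors

2


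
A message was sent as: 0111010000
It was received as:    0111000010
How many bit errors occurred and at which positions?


XOR: 0000010010

2 error(s) at position(s): 5, 8


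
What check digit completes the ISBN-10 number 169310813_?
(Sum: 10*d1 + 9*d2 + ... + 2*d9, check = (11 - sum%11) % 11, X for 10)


Weighted sum: 204
204 mod 11 = 6

Check digit: 5


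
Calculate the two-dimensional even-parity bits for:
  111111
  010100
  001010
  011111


Row parities: 0001
Column parities: 111110

Row P: 0001, Col P: 111110, Corner: 1


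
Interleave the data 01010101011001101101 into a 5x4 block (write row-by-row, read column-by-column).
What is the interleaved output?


Matrix:
  0101
  0101
  0110
  0110
  1101
Read columns: 00001111110011011001

00001111110011011001


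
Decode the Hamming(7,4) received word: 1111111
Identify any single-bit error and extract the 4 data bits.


Syndrome = 0: no error detected

Data: 1111 (no errors)


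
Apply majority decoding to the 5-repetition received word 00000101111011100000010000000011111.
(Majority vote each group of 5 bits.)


Groups: 00000, 10111, 10111, 00000, 01000, 00000, 11111
Majority votes: 0110001

0110001


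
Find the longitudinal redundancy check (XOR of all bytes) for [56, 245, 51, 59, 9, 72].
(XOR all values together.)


XOR chain: 56 ^ 245 ^ 51 ^ 59 ^ 9 ^ 72 = 132

132


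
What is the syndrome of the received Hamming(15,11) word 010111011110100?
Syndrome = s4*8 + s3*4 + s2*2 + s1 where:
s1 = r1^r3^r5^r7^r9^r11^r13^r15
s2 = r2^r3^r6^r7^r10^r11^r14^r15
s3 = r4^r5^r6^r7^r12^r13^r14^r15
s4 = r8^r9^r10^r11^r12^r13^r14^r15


s1=0, s2=0, s3=0, s4=1

Syndrome = 8 (error at position 8)


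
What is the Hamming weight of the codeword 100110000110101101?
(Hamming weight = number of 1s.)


Counting 1s in 100110000110101101

9


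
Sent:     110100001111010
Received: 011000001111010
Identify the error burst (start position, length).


XOR: 101100000000000

Burst at position 0, length 4


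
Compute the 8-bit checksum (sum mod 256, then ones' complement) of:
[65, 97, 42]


Sum = 204 mod 256 = 204
Complement = 51

51


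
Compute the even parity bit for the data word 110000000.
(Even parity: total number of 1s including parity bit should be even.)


Number of 1s in data: 2
Parity bit: 0

0


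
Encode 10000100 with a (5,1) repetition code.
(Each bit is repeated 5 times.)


Each bit -> 5 copies

1111100000000000000000000111110000000000


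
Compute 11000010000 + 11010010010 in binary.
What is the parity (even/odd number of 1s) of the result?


11000010000 = 1552
11010010010 = 1682
Sum = 3234 = 110010100010
1s count = 5

odd parity (5 ones in 110010100010)


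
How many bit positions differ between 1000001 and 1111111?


XOR: 0111110
Count of 1s: 5

5


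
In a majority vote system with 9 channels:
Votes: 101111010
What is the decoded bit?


Ones: 6 out of 9
Threshold: 5

1 (6/9 voted 1)


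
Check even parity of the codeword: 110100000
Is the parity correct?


Number of 1s: 3

No, parity error (3 ones)


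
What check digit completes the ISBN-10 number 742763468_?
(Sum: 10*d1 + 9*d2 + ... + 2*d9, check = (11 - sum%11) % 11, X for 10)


Weighted sum: 272
272 mod 11 = 8

Check digit: 3


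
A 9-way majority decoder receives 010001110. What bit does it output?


Ones: 4 out of 9
Threshold: 5

0 (4/9 voted 1)


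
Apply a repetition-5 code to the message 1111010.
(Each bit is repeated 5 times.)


Each bit -> 5 copies

11111111111111111111000001111100000


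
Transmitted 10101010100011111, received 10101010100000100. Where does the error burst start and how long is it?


XOR: 00000000000011011

Burst at position 12, length 5


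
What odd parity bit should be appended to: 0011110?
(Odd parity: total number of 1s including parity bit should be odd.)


Number of 1s in data: 4
Parity bit: 1

1


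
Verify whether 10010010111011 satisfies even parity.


Number of 1s: 8

Yes, parity is correct (8 ones)


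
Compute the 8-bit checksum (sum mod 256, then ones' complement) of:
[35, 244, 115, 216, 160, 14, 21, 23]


Sum = 828 mod 256 = 60
Complement = 195

195


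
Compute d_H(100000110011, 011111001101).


XOR: 111111111110
Count of 1s: 11

11


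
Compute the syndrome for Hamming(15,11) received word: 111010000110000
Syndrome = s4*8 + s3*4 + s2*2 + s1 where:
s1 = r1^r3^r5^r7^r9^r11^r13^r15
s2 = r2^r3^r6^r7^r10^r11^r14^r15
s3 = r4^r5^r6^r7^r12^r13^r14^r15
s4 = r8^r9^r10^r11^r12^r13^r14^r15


s1=0, s2=0, s3=1, s4=0

Syndrome = 4 (error at position 4)


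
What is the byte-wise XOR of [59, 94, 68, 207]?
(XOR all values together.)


XOR chain: 59 ^ 94 ^ 68 ^ 207 = 238

238


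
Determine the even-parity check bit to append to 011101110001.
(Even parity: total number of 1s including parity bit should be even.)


Number of 1s in data: 7
Parity bit: 1

1


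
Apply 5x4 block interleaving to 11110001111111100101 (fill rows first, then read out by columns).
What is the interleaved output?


Matrix:
  1111
  0001
  1111
  1110
  0101
Read columns: 10110101111011011101

10110101111011011101


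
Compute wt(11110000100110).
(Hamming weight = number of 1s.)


Counting 1s in 11110000100110

7


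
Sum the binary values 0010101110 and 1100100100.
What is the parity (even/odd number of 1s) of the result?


0010101110 = 174
1100100100 = 804
Sum = 978 = 1111010010
1s count = 6

even parity (6 ones in 1111010010)


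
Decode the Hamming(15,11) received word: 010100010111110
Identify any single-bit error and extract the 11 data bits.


Syndrome = 0: no error detected

Data: 00000111110 (no errors)


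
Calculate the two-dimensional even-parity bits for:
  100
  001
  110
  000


Row parities: 1100
Column parities: 011

Row P: 1100, Col P: 011, Corner: 0


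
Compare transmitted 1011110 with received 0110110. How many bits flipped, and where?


XOR: 1101000

3 error(s) at position(s): 0, 1, 3


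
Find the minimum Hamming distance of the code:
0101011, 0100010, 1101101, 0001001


Comparing all pairs, minimum distance: 2
Can detect 1 errors, correct 0 errors

2


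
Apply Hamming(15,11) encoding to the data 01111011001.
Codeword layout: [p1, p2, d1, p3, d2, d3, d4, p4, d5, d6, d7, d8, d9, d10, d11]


Parity bits: p1=1, p2=0, p3=1, p4=0

100111101011001


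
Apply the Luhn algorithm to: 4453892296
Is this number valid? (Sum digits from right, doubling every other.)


Luhn sum = 53
53 mod 10 = 3

Invalid (Luhn sum mod 10 = 3)


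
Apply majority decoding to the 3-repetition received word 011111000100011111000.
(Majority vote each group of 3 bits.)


Groups: 011, 111, 000, 100, 011, 111, 000
Majority votes: 1100110

1100110


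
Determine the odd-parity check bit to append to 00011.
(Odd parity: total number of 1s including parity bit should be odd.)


Number of 1s in data: 2
Parity bit: 1

1


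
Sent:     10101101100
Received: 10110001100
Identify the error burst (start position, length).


XOR: 00011100000

Burst at position 3, length 3


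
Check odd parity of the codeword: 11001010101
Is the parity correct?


Number of 1s: 6

No, parity error (6 ones)


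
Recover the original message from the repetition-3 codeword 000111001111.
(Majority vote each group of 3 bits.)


Groups: 000, 111, 001, 111
Majority votes: 0101

0101


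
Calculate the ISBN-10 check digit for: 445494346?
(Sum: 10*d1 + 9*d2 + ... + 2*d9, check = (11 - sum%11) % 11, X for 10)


Weighted sum: 254
254 mod 11 = 1

Check digit: X


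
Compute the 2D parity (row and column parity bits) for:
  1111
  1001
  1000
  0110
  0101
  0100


Row parities: 001001
Column parities: 1001

Row P: 001001, Col P: 1001, Corner: 0


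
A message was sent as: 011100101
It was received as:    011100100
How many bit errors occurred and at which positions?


XOR: 000000001

1 error(s) at position(s): 8


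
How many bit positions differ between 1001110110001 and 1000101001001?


XOR: 0001011111000
Count of 1s: 6

6


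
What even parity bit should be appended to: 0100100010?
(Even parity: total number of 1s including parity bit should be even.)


Number of 1s in data: 3
Parity bit: 1

1


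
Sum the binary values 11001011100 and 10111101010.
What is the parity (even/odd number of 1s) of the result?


11001011100 = 1628
10111101010 = 1514
Sum = 3142 = 110001000110
1s count = 5

odd parity (5 ones in 110001000110)


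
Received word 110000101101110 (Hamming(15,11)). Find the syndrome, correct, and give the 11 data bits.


Syndrome = 8: error at position 8

Data: 00011101110 (corrected bit 8)


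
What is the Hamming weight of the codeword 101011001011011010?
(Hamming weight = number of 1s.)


Counting 1s in 101011001011011010

10


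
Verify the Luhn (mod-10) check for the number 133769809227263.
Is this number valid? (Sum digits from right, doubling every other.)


Luhn sum = 66
66 mod 10 = 6

Invalid (Luhn sum mod 10 = 6)


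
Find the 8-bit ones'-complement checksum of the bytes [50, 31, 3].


Sum = 84 mod 256 = 84
Complement = 171

171


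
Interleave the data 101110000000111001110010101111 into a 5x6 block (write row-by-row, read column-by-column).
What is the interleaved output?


Matrix:
  101110
  000000
  111001
  110010
  101111
Read columns: 101110011010101100011001100101

101110011010101100011001100101


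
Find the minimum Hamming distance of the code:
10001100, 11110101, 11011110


Comparing all pairs, minimum distance: 3
Can detect 2 errors, correct 1 errors

3


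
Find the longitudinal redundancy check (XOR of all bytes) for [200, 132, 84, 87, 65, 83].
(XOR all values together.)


XOR chain: 200 ^ 132 ^ 84 ^ 87 ^ 65 ^ 83 = 93

93


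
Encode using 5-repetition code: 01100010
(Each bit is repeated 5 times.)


Each bit -> 5 copies

0000011111111110000000000000001111100000


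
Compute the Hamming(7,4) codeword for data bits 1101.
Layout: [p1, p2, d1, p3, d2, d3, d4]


Parity bits: p1=1, p2=0, p3=0

1010101


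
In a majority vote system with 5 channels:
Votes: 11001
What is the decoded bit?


Ones: 3 out of 5
Threshold: 3

1 (3/5 voted 1)


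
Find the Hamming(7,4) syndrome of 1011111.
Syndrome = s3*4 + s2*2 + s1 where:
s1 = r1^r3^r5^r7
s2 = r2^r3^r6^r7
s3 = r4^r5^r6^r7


s1=0, s2=1, s3=0

Syndrome = 2 (error at position 2)


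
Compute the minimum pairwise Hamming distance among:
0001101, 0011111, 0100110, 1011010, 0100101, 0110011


Comparing all pairs, minimum distance: 2
Can detect 1 errors, correct 0 errors

2


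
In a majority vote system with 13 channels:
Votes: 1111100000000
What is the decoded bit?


Ones: 5 out of 13
Threshold: 7

0 (5/13 voted 1)


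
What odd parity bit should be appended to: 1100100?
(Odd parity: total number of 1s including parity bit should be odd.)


Number of 1s in data: 3
Parity bit: 0

0


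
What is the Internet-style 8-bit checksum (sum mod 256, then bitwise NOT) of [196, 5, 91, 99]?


Sum = 391 mod 256 = 135
Complement = 120

120


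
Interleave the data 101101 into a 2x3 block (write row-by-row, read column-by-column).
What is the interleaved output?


Matrix:
  101
  101
Read columns: 110011

110011


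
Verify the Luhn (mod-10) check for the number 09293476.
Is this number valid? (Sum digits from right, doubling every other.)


Luhn sum = 43
43 mod 10 = 3

Invalid (Luhn sum mod 10 = 3)


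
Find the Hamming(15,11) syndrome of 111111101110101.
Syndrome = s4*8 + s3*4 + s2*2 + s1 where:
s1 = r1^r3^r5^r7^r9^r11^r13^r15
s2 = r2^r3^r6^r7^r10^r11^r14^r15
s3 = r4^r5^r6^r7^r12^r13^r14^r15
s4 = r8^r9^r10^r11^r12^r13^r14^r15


s1=0, s2=1, s3=0, s4=1

Syndrome = 10 (error at position 10)


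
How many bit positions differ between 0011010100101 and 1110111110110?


XOR: 1101101010011
Count of 1s: 8

8


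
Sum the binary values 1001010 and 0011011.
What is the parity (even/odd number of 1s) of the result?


1001010 = 74
0011011 = 27
Sum = 101 = 1100101
1s count = 4

even parity (4 ones in 1100101)


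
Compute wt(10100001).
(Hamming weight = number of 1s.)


Counting 1s in 10100001

3


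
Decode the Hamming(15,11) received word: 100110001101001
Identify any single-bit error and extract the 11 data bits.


Syndrome = 0: no error detected

Data: 01001101001 (no errors)


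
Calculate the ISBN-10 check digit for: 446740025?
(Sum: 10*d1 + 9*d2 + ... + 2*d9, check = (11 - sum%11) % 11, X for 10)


Weighted sum: 213
213 mod 11 = 4

Check digit: 7


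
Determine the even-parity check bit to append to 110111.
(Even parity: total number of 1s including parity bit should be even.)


Number of 1s in data: 5
Parity bit: 1

1


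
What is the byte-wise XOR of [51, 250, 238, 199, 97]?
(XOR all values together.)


XOR chain: 51 ^ 250 ^ 238 ^ 199 ^ 97 = 129

129


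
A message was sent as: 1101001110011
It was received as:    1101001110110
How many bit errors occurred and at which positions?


XOR: 0000000000101

2 error(s) at position(s): 10, 12


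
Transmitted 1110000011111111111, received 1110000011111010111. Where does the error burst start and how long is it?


XOR: 0000000000000101000

Burst at position 13, length 3


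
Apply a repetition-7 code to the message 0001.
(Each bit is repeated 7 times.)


Each bit -> 7 copies

0000000000000000000001111111


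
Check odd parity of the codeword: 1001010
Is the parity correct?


Number of 1s: 3

Yes, parity is correct (3 ones)


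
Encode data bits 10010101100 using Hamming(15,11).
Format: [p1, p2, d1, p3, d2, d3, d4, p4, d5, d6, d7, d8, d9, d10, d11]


Parity bits: p1=1, p2=1, p3=1, p4=1

111100110101100


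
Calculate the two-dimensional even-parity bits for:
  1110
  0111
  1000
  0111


Row parities: 1111
Column parities: 0110

Row P: 1111, Col P: 0110, Corner: 0


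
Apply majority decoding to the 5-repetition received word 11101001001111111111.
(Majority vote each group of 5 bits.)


Groups: 11101, 00100, 11111, 11111
Majority votes: 1011

1011


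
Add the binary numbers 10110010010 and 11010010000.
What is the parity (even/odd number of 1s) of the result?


10110010010 = 1426
11010010000 = 1680
Sum = 3106 = 110000100010
1s count = 4

even parity (4 ones in 110000100010)


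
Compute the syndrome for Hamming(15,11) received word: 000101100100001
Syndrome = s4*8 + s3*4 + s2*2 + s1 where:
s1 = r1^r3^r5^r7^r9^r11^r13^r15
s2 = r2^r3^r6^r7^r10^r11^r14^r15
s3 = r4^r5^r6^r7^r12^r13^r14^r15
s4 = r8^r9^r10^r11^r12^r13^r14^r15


s1=0, s2=0, s3=0, s4=0

Syndrome = 0 (no error)


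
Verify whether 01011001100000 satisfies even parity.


Number of 1s: 5

No, parity error (5 ones)


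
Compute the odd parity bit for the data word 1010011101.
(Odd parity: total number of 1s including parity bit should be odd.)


Number of 1s in data: 6
Parity bit: 1

1


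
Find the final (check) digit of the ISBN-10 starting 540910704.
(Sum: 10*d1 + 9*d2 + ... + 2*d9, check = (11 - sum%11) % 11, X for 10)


Weighted sum: 191
191 mod 11 = 4

Check digit: 7


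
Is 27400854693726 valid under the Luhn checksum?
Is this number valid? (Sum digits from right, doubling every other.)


Luhn sum = 67
67 mod 10 = 7

Invalid (Luhn sum mod 10 = 7)


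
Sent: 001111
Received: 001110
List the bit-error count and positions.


XOR: 000001

1 error(s) at position(s): 5


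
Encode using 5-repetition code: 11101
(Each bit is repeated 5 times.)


Each bit -> 5 copies

1111111111111110000011111


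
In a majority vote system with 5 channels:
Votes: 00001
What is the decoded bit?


Ones: 1 out of 5
Threshold: 3

0 (1/5 voted 1)


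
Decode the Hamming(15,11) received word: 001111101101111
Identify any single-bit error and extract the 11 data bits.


Syndrome = 0: no error detected

Data: 11111101111 (no errors)


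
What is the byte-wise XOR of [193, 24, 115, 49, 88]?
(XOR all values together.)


XOR chain: 193 ^ 24 ^ 115 ^ 49 ^ 88 = 195

195


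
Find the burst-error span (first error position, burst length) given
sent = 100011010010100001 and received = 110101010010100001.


XOR: 010110000000000000

Burst at position 1, length 4


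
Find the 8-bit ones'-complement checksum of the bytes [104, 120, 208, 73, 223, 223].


Sum = 951 mod 256 = 183
Complement = 72

72


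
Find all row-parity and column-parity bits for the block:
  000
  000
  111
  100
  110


Row parities: 00110
Column parities: 101

Row P: 00110, Col P: 101, Corner: 0


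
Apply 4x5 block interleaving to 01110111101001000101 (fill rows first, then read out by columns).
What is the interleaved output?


Matrix:
  01110
  11110
  10010
  00101
Read columns: 01101100110111100001

01101100110111100001


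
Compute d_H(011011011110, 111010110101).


XOR: 100001101011
Count of 1s: 6

6


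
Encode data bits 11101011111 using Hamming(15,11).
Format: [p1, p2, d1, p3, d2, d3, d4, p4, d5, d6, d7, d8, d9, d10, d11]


Parity bits: p1=0, p2=1, p3=0, p4=0

011011001011111


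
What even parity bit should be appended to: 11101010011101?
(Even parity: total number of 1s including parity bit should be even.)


Number of 1s in data: 9
Parity bit: 1

1


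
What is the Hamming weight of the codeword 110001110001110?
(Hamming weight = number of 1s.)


Counting 1s in 110001110001110

8


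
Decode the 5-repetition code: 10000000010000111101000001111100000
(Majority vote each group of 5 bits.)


Groups: 10000, 00001, 00001, 11101, 00000, 11111, 00000
Majority votes: 0001010

0001010


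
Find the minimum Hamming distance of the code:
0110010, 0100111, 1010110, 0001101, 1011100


Comparing all pairs, minimum distance: 2
Can detect 1 errors, correct 0 errors

2


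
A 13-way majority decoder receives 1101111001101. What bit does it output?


Ones: 9 out of 13
Threshold: 7

1 (9/13 voted 1)


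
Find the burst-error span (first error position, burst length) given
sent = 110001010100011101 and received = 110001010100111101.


XOR: 000000000000100000

Burst at position 12, length 1


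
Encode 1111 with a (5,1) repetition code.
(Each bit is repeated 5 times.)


Each bit -> 5 copies

11111111111111111111


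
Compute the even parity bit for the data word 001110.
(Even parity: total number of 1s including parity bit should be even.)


Number of 1s in data: 3
Parity bit: 1

1


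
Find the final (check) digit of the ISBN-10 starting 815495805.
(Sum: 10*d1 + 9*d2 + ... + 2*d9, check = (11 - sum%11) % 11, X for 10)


Weighted sum: 278
278 mod 11 = 3

Check digit: 8


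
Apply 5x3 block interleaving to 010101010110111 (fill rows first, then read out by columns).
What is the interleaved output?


Matrix:
  010
  101
  010
  110
  111
Read columns: 010111011101001

010111011101001


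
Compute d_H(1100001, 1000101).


XOR: 0100100
Count of 1s: 2

2


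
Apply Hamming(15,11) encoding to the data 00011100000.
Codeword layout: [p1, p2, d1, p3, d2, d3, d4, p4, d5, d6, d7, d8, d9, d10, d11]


Parity bits: p1=0, p2=0, p3=1, p4=0

000100101100000


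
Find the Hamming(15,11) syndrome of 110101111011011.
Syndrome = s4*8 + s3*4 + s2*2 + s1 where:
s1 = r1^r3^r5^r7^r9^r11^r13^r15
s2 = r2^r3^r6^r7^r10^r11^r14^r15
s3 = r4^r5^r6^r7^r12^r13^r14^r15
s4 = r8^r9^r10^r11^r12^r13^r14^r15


s1=1, s2=0, s3=0, s4=0

Syndrome = 1 (error at position 1)


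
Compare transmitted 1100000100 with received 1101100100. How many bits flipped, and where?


XOR: 0001100000

2 error(s) at position(s): 3, 4


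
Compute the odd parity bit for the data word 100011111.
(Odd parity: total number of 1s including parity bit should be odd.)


Number of 1s in data: 6
Parity bit: 1

1


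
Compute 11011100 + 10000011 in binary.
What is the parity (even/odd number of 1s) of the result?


11011100 = 220
10000011 = 131
Sum = 351 = 101011111
1s count = 7

odd parity (7 ones in 101011111)


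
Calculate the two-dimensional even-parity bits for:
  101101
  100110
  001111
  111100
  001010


Row parities: 01000
Column parities: 110010

Row P: 01000, Col P: 110010, Corner: 1


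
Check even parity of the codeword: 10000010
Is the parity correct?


Number of 1s: 2

Yes, parity is correct (2 ones)


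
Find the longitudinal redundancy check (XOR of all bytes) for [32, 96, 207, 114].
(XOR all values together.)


XOR chain: 32 ^ 96 ^ 207 ^ 114 = 253

253


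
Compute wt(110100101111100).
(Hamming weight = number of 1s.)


Counting 1s in 110100101111100

9


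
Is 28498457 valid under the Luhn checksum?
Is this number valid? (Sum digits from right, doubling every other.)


Luhn sum = 48
48 mod 10 = 8

Invalid (Luhn sum mod 10 = 8)


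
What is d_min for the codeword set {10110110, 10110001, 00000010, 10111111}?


Comparing all pairs, minimum distance: 2
Can detect 1 errors, correct 0 errors

2


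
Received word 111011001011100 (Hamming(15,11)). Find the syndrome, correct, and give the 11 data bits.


Syndrome = 0: no error detected

Data: 11101011100 (no errors)


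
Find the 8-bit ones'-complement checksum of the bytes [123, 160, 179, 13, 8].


Sum = 483 mod 256 = 227
Complement = 28

28


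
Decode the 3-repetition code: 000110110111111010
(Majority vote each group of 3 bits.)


Groups: 000, 110, 110, 111, 111, 010
Majority votes: 011110

011110


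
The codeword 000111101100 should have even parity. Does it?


Number of 1s: 6

Yes, parity is correct (6 ones)


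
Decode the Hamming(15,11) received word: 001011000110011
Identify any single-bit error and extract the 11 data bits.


Syndrome = 0: no error detected

Data: 11100110011 (no errors)


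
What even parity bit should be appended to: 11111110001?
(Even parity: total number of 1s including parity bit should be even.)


Number of 1s in data: 8
Parity bit: 0

0


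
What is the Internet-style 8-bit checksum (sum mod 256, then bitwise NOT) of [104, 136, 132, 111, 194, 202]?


Sum = 879 mod 256 = 111
Complement = 144

144


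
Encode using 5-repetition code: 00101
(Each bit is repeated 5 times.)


Each bit -> 5 copies

0000000000111110000011111


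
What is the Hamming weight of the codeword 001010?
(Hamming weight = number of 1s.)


Counting 1s in 001010

2


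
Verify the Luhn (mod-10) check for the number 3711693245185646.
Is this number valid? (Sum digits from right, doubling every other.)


Luhn sum = 80
80 mod 10 = 0

Valid (Luhn sum mod 10 = 0)


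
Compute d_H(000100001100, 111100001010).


XOR: 111000000110
Count of 1s: 5

5


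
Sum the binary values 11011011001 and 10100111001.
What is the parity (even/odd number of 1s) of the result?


11011011001 = 1753
10100111001 = 1337
Sum = 3090 = 110000010010
1s count = 4

even parity (4 ones in 110000010010)


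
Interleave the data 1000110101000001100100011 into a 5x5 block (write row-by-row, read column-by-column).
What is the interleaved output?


Matrix:
  10001
  10101
  00000
  11001
  00011
Read columns: 1101000010010000000111011

1101000010010000000111011


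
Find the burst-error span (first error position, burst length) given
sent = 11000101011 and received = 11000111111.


XOR: 00000010100

Burst at position 6, length 3


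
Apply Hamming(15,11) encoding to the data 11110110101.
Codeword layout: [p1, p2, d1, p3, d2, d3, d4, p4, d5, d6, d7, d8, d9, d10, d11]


Parity bits: p1=0, p2=0, p3=1, p4=0

001111100110101


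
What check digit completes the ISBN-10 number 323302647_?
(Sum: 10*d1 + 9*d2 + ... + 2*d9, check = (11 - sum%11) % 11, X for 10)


Weighted sum: 153
153 mod 11 = 10

Check digit: 1


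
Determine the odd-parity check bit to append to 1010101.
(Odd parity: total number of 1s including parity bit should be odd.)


Number of 1s in data: 4
Parity bit: 1

1


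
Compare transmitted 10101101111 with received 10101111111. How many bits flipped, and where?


XOR: 00000010000

1 error(s) at position(s): 6


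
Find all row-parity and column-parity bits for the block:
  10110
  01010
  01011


Row parities: 101
Column parities: 10111

Row P: 101, Col P: 10111, Corner: 0


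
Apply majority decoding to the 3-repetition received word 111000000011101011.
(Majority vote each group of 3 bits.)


Groups: 111, 000, 000, 011, 101, 011
Majority votes: 100111

100111


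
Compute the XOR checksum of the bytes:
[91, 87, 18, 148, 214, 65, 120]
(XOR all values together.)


XOR chain: 91 ^ 87 ^ 18 ^ 148 ^ 214 ^ 65 ^ 120 = 101

101


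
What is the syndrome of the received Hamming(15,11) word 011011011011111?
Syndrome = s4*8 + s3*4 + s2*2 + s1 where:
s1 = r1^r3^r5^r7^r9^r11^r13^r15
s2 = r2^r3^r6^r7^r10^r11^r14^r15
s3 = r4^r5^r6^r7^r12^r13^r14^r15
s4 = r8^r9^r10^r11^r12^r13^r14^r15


s1=0, s2=0, s3=0, s4=1

Syndrome = 8 (error at position 8)


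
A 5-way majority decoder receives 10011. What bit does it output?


Ones: 3 out of 5
Threshold: 3

1 (3/5 voted 1)


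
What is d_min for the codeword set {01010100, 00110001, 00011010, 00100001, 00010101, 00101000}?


Comparing all pairs, minimum distance: 1
Can detect 0 errors, correct 0 errors

1


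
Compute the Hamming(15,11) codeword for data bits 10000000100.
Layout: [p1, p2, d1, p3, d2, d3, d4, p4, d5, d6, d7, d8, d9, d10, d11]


Parity bits: p1=0, p2=1, p3=1, p4=1

011100010000100


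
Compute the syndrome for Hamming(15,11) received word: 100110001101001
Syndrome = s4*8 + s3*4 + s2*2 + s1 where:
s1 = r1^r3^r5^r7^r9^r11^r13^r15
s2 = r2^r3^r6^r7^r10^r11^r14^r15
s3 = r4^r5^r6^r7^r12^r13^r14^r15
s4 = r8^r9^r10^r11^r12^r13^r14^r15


s1=0, s2=0, s3=0, s4=0

Syndrome = 0 (no error)


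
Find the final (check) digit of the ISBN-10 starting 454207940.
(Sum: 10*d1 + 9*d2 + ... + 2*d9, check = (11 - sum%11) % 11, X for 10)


Weighted sum: 214
214 mod 11 = 5

Check digit: 6


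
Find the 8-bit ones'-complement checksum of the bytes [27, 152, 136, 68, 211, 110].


Sum = 704 mod 256 = 192
Complement = 63

63


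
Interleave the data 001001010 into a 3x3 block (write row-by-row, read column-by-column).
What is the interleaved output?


Matrix:
  001
  001
  010
Read columns: 000001110

000001110


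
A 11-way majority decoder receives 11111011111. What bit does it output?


Ones: 10 out of 11
Threshold: 6

1 (10/11 voted 1)


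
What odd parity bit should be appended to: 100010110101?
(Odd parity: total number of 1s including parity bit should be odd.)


Number of 1s in data: 6
Parity bit: 1

1


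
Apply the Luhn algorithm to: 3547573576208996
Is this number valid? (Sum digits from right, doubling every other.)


Luhn sum = 91
91 mod 10 = 1

Invalid (Luhn sum mod 10 = 1)


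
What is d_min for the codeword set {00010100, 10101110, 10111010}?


Comparing all pairs, minimum distance: 2
Can detect 1 errors, correct 0 errors

2


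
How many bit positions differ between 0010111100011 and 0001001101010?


XOR: 0011110001001
Count of 1s: 6

6


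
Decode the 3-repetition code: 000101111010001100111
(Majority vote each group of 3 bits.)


Groups: 000, 101, 111, 010, 001, 100, 111
Majority votes: 0110001

0110001


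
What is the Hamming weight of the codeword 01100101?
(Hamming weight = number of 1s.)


Counting 1s in 01100101

4


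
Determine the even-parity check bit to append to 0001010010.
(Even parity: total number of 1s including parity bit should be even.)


Number of 1s in data: 3
Parity bit: 1

1


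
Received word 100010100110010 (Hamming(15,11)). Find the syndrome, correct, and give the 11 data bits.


Syndrome = 12: error at position 12

Data: 01010111010 (corrected bit 12)


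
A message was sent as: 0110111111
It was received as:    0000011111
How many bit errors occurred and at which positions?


XOR: 0110100000

3 error(s) at position(s): 1, 2, 4


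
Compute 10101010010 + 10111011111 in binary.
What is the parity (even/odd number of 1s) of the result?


10101010010 = 1362
10111011111 = 1503
Sum = 2865 = 101100110001
1s count = 6

even parity (6 ones in 101100110001)


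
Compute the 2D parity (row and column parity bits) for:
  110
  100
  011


Row parities: 010
Column parities: 001

Row P: 010, Col P: 001, Corner: 1


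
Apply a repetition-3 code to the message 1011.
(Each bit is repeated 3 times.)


Each bit -> 3 copies

111000111111


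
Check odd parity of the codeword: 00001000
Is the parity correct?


Number of 1s: 1

Yes, parity is correct (1 ones)


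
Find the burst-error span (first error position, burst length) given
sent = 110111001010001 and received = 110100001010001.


XOR: 000011000000000

Burst at position 4, length 2


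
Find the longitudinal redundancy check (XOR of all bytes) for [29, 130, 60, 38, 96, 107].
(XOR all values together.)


XOR chain: 29 ^ 130 ^ 60 ^ 38 ^ 96 ^ 107 = 142

142


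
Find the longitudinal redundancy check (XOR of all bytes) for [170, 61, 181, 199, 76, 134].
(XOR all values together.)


XOR chain: 170 ^ 61 ^ 181 ^ 199 ^ 76 ^ 134 = 47

47


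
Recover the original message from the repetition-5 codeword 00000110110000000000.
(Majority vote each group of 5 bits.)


Groups: 00000, 11011, 00000, 00000
Majority votes: 0100

0100


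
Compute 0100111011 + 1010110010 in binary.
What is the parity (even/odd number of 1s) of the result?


0100111011 = 315
1010110010 = 690
Sum = 1005 = 1111101101
1s count = 8

even parity (8 ones in 1111101101)


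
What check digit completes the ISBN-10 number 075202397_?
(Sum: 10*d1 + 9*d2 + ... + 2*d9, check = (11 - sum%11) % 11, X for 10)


Weighted sum: 180
180 mod 11 = 4

Check digit: 7


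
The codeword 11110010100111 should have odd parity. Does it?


Number of 1s: 9

Yes, parity is correct (9 ones)


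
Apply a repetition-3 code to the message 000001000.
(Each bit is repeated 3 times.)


Each bit -> 3 copies

000000000000000111000000000


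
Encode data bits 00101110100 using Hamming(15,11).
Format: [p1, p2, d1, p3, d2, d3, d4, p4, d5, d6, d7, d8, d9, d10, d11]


Parity bits: p1=1, p2=1, p3=0, p4=0

110001001110100


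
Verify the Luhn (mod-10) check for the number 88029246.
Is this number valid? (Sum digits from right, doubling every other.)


Luhn sum = 42
42 mod 10 = 2

Invalid (Luhn sum mod 10 = 2)


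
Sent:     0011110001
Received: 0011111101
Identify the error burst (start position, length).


XOR: 0000001100

Burst at position 6, length 2
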